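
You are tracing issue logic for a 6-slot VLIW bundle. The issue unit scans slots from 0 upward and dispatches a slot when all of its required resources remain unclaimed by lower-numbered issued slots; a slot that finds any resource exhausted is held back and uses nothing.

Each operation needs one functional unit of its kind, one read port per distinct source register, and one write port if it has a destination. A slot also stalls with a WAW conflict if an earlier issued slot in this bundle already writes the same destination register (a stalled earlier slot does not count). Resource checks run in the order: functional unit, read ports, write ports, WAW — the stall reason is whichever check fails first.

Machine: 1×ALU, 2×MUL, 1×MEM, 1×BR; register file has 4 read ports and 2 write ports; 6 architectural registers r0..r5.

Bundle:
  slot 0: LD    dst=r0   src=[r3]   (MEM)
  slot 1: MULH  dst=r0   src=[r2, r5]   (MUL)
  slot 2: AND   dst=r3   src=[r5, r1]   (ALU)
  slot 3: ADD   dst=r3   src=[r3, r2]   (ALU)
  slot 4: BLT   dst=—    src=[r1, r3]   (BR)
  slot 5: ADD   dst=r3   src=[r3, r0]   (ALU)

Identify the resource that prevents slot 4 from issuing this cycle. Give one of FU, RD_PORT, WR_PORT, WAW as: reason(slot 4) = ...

#0 MEM src=r3 dispatched  <A:1 Mu:2 Ld:0 B:1 rd:3 wr:1>
#1 MUL src=r2,r5 held:WAW  <A:1 Mu:2 Ld:0 B:1 rd:3 wr:1>
#2 ALU src=r5,r1 dispatched  <A:0 Mu:2 Ld:0 B:1 rd:1 wr:0>
#3 ALU src=r3,r2 held:FU  <A:0 Mu:2 Ld:0 B:1 rd:1 wr:0>
#4 BR src=r1,r3 held:RD_PORT  <A:0 Mu:2 Ld:0 B:1 rd:1 wr:0>
#5 ALU src=r3,r0 held:FU  <A:0 Mu:2 Ld:0 B:1 rd:1 wr:0>

reason(slot 4) = RD_PORT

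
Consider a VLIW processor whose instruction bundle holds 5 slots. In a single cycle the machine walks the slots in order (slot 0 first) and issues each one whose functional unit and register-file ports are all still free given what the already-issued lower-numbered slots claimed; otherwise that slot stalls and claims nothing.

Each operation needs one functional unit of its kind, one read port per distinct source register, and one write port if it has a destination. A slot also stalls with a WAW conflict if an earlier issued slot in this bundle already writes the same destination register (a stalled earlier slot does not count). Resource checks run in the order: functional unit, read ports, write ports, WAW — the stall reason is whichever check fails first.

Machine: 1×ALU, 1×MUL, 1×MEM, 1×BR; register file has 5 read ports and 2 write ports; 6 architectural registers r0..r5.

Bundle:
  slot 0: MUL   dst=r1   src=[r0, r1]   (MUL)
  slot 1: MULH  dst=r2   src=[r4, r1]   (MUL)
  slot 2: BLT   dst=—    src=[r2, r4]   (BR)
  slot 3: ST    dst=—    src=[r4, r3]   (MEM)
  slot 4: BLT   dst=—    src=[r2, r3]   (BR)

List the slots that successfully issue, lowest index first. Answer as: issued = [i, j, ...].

#0 MUL src=r0,r1 dispatched  <A:1 Mu:0 Ld:1 B:1 rd:3 wr:1>
#1 MUL src=r4,r1 held:FU  <A:1 Mu:0 Ld:1 B:1 rd:3 wr:1>
#2 BR src=r2,r4 dispatched  <A:1 Mu:0 Ld:1 B:0 rd:1 wr:1>
#3 MEM src=r4,r3 held:RD_PORT  <A:1 Mu:0 Ld:1 B:0 rd:1 wr:1>
#4 BR src=r2,r3 held:FU  <A:1 Mu:0 Ld:1 B:0 rd:1 wr:1>

issued = [0, 2]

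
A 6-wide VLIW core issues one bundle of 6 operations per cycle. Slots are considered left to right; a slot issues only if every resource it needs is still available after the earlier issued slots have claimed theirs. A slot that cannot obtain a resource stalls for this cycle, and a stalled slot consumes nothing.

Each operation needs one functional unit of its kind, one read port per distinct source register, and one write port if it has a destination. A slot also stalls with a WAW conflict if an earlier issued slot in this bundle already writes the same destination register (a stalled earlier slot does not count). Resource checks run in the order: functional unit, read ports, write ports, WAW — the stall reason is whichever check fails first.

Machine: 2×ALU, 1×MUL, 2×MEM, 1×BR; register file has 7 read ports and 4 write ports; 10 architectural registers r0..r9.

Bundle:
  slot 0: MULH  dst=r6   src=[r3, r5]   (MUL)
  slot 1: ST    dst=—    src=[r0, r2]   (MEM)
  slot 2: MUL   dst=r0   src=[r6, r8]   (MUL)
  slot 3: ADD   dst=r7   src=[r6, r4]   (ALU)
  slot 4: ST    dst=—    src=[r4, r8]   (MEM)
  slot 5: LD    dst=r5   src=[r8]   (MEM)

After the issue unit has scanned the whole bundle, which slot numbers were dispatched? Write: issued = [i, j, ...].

  0. MUL→r6 ⇒ go  {2A/0Mu/2Ld/1B | 5r 3w}
  1. MEM ⇒ go  {2A/0Mu/1Ld/1B | 3r 3w}
  2. MUL→r0 ⇒ no(FU)  {2A/0Mu/1Ld/1B | 3r 3w}
  3. ALU→r7 ⇒ go  {1A/0Mu/1Ld/1B | 1r 2w}
  4. MEM ⇒ no(RD_PORT)  {1A/0Mu/1Ld/1B | 1r 2w}
  5. MEM→r5 ⇒ go  {1A/0Mu/0Ld/1B | 0r 1w}

issued = [0, 1, 3, 5]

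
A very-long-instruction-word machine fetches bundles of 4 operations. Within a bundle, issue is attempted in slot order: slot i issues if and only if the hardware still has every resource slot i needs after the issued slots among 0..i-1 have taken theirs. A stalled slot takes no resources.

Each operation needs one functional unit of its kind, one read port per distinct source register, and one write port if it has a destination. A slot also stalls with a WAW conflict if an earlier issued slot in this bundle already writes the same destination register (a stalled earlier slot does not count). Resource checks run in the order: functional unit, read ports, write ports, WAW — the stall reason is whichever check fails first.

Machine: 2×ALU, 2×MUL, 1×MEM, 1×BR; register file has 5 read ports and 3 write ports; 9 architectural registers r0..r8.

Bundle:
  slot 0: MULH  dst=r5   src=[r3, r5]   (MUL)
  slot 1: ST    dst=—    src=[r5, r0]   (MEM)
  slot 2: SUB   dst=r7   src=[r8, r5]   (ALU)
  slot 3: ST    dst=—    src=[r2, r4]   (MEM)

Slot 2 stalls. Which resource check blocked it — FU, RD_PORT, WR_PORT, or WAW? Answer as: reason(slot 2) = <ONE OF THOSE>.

reason(slot 2) = RD_PORT

#0 MUL src=r3,r5 dispatched  <A:2 Mu:1 Ld:1 B:1 rd:3 wr:2>
#1 MEM src=r5,r0 dispatched  <A:2 Mu:1 Ld:0 B:1 rd:1 wr:2>
#2 ALU src=r8,r5 held:RD_PORT  <A:2 Mu:1 Ld:0 B:1 rd:1 wr:2>
#3 MEM src=r2,r4 held:FU  <A:2 Mu:1 Ld:0 B:1 rd:1 wr:2>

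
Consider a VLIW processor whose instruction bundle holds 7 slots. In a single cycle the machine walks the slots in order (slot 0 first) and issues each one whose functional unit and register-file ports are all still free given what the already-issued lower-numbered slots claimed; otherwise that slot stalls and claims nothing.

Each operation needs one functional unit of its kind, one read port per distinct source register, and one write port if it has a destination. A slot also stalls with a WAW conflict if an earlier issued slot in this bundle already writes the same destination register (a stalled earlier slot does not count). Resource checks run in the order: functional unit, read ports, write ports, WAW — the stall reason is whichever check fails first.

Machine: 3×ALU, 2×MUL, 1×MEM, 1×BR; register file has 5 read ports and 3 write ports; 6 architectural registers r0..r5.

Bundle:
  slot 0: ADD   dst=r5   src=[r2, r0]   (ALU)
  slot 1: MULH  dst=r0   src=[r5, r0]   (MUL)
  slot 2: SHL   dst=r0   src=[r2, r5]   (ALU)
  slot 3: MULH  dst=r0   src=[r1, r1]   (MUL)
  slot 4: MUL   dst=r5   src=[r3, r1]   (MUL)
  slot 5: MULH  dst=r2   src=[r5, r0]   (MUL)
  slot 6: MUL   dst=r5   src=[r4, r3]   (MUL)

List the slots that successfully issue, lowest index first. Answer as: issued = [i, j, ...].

issued = [0, 1]

#0 ALU src=r2,r0 dispatched  <A:2 Mu:2 Ld:1 B:1 rd:3 wr:2>
#1 MUL src=r5,r0 dispatched  <A:2 Mu:1 Ld:1 B:1 rd:1 wr:1>
#2 ALU src=r2,r5 held:RD_PORT  <A:2 Mu:1 Ld:1 B:1 rd:1 wr:1>
#3 MUL src=r1,r1 held:WAW  <A:2 Mu:1 Ld:1 B:1 rd:1 wr:1>
#4 MUL src=r3,r1 held:RD_PORT  <A:2 Mu:1 Ld:1 B:1 rd:1 wr:1>
#5 MUL src=r5,r0 held:RD_PORT  <A:2 Mu:1 Ld:1 B:1 rd:1 wr:1>
#6 MUL src=r4,r3 held:RD_PORT  <A:2 Mu:1 Ld:1 B:1 rd:1 wr:1>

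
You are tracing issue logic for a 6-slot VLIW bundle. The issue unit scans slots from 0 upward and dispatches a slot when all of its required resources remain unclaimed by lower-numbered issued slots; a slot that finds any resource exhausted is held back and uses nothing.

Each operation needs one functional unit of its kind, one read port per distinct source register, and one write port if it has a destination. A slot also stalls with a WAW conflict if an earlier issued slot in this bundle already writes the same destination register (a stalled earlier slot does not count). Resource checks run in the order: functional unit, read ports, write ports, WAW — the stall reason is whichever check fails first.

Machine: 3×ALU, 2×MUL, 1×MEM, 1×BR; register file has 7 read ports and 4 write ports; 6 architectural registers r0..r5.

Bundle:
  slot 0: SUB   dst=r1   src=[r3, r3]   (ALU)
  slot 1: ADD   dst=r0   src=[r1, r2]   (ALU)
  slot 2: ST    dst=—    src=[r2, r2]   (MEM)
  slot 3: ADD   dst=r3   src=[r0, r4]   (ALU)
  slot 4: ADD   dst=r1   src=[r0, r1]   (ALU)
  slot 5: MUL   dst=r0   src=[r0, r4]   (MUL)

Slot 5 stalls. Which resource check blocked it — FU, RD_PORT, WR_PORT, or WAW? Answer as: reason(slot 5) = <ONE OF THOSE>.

#0 ALU src=r3,r3 dispatched  <A:2 Mu:2 Ld:1 B:1 rd:6 wr:3>
#1 ALU src=r1,r2 dispatched  <A:1 Mu:2 Ld:1 B:1 rd:4 wr:2>
#2 MEM src=r2,r2 dispatched  <A:1 Mu:2 Ld:0 B:1 rd:3 wr:2>
#3 ALU src=r0,r4 dispatched  <A:0 Mu:2 Ld:0 B:1 rd:1 wr:1>
#4 ALU src=r0,r1 held:FU  <A:0 Mu:2 Ld:0 B:1 rd:1 wr:1>
#5 MUL src=r0,r4 held:RD_PORT  <A:0 Mu:2 Ld:0 B:1 rd:1 wr:1>

reason(slot 5) = RD_PORT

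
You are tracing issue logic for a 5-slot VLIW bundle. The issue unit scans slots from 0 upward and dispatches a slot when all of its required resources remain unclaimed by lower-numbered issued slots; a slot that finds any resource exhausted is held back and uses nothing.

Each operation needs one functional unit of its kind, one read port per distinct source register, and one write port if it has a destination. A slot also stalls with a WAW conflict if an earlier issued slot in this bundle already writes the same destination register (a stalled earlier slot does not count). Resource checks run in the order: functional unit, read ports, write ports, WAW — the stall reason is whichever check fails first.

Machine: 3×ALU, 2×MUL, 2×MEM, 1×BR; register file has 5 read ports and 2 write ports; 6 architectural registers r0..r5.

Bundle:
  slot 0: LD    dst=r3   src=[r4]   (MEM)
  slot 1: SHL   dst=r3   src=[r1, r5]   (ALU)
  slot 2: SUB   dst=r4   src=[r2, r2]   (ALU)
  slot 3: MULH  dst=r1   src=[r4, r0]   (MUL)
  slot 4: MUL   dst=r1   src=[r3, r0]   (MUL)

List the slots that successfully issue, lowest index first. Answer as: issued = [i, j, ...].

#0 MEM src=r4 dispatched  <A:3 Mu:2 Ld:1 B:1 rd:4 wr:1>
#1 ALU src=r1,r5 held:WAW  <A:3 Mu:2 Ld:1 B:1 rd:4 wr:1>
#2 ALU src=r2,r2 dispatched  <A:2 Mu:2 Ld:1 B:1 rd:3 wr:0>
#3 MUL src=r4,r0 held:WR_PORT  <A:2 Mu:2 Ld:1 B:1 rd:3 wr:0>
#4 MUL src=r3,r0 held:WR_PORT  <A:2 Mu:2 Ld:1 B:1 rd:3 wr:0>

issued = [0, 2]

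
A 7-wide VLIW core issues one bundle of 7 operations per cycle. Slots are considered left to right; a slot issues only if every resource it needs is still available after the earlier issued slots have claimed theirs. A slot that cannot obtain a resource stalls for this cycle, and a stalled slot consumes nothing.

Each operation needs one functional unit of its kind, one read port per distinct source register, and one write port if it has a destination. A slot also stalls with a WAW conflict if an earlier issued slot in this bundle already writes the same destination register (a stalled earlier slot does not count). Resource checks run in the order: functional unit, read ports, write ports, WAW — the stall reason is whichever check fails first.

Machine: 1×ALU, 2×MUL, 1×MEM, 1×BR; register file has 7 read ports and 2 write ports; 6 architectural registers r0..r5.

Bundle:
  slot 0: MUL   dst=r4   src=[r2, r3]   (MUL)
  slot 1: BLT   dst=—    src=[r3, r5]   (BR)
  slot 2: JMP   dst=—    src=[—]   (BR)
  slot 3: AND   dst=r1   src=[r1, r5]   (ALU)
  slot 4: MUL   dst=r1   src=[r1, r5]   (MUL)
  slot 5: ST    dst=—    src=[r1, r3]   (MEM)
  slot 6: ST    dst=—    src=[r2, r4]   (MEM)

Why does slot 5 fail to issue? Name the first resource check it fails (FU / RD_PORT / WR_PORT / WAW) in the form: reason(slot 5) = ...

reason(slot 5) = RD_PORT

[0] MUL needs rd=2 wr=1: ok; after: ALU=1 MUL=1 MEM=1 BR=1, R=5, W=1
[1] BR needs rd=2 wr=0: ok; after: ALU=1 MUL=1 MEM=1 BR=0, R=3, W=1
[2] BR needs rd=0 wr=0: FU; after: ALU=1 MUL=1 MEM=1 BR=0, R=3, W=1
[3] ALU needs rd=2 wr=1: ok; after: ALU=0 MUL=1 MEM=1 BR=0, R=1, W=0
[4] MUL needs rd=2 wr=1: RD_PORT; after: ALU=0 MUL=1 MEM=1 BR=0, R=1, W=0
[5] MEM needs rd=2 wr=0: RD_PORT; after: ALU=0 MUL=1 MEM=1 BR=0, R=1, W=0
[6] MEM needs rd=2 wr=0: RD_PORT; after: ALU=0 MUL=1 MEM=1 BR=0, R=1, W=0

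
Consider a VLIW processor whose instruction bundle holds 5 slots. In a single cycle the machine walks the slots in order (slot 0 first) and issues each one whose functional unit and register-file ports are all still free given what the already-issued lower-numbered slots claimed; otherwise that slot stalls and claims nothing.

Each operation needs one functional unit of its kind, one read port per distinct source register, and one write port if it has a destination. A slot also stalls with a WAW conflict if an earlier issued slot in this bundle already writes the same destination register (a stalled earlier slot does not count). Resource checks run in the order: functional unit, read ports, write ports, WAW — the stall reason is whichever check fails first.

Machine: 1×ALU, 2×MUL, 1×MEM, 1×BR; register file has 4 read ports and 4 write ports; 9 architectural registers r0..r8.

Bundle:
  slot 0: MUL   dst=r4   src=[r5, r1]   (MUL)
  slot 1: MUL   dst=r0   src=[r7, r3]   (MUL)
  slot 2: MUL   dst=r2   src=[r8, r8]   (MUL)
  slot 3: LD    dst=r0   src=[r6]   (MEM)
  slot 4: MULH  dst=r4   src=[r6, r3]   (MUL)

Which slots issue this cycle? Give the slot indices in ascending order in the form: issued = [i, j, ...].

[0] MUL needs rd=2 wr=1: ok; after: ALU=1 MUL=1 MEM=1 BR=1, R=2, W=3
[1] MUL needs rd=2 wr=1: ok; after: ALU=1 MUL=0 MEM=1 BR=1, R=0, W=2
[2] MUL needs rd=1 wr=1: FU; after: ALU=1 MUL=0 MEM=1 BR=1, R=0, W=2
[3] MEM needs rd=1 wr=1: RD_PORT; after: ALU=1 MUL=0 MEM=1 BR=1, R=0, W=2
[4] MUL needs rd=2 wr=1: FU; after: ALU=1 MUL=0 MEM=1 BR=1, R=0, W=2

issued = [0, 1]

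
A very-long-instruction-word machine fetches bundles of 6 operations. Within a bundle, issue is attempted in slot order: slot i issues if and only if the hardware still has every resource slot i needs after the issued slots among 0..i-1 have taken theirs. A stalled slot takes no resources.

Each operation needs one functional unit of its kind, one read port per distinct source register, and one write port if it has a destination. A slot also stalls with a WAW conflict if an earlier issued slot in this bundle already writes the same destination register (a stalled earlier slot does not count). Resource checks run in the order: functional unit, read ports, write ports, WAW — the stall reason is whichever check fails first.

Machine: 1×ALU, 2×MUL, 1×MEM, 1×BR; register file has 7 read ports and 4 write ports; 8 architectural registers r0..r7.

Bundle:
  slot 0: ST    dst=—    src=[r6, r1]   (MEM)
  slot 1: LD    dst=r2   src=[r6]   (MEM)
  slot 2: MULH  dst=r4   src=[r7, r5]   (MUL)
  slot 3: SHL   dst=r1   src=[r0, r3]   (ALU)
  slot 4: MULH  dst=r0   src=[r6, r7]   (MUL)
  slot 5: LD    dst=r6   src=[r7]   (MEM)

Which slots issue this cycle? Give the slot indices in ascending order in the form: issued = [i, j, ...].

(0) want 1×MEM +2rd +0wr — yes → AL1|MU2|ME0|BR1|rd5|wr4
(1) want 1×MEM +1rd +1wr — FU → AL1|MU2|ME0|BR1|rd5|wr4
(2) want 1×MUL +2rd +1wr — yes → AL1|MU1|ME0|BR1|rd3|wr3
(3) want 1×ALU +2rd +1wr — yes → AL0|MU1|ME0|BR1|rd1|wr2
(4) want 1×MUL +2rd +1wr — RD_PORT → AL0|MU1|ME0|BR1|rd1|wr2
(5) want 1×MEM +1rd +1wr — FU → AL0|MU1|ME0|BR1|rd1|wr2

issued = [0, 2, 3]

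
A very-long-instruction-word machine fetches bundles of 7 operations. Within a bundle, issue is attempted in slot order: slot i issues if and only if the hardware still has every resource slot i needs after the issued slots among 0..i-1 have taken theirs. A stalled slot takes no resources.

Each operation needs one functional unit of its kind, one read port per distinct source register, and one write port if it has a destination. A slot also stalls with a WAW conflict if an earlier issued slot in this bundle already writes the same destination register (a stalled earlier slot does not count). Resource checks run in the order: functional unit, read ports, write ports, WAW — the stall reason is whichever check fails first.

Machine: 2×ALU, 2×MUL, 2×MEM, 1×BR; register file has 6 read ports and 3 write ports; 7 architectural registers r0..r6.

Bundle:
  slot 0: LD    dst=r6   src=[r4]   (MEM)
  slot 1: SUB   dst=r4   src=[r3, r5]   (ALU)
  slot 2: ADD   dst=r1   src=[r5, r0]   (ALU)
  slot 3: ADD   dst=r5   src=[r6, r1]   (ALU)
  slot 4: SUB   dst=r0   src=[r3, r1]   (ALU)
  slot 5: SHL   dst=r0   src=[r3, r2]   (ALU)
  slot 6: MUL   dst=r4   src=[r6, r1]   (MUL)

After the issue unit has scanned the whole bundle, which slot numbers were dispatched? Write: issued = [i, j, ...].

issued = [0, 1, 2]

[0] MEM needs rd=1 wr=1: ok; after: ALU=2 MUL=2 MEM=1 BR=1, R=5, W=2
[1] ALU needs rd=2 wr=1: ok; after: ALU=1 MUL=2 MEM=1 BR=1, R=3, W=1
[2] ALU needs rd=2 wr=1: ok; after: ALU=0 MUL=2 MEM=1 BR=1, R=1, W=0
[3] ALU needs rd=2 wr=1: FU; after: ALU=0 MUL=2 MEM=1 BR=1, R=1, W=0
[4] ALU needs rd=2 wr=1: FU; after: ALU=0 MUL=2 MEM=1 BR=1, R=1, W=0
[5] ALU needs rd=2 wr=1: FU; after: ALU=0 MUL=2 MEM=1 BR=1, R=1, W=0
[6] MUL needs rd=2 wr=1: RD_PORT; after: ALU=0 MUL=2 MEM=1 BR=1, R=1, W=0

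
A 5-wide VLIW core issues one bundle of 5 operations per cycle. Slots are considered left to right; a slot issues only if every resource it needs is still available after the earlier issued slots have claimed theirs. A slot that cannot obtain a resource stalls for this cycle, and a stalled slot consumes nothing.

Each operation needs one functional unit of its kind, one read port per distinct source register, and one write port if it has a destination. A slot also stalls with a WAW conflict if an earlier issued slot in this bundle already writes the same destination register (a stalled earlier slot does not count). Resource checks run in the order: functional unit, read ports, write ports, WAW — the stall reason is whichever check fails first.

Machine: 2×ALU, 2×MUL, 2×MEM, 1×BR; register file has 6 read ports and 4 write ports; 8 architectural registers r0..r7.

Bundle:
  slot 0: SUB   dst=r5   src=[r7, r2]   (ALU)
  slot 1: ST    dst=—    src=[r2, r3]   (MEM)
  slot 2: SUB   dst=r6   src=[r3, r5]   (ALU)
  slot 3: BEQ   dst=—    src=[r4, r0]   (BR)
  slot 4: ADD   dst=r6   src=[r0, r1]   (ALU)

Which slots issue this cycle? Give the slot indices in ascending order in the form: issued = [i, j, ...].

#0 ALU src=r7,r2 dispatched  <A:1 Mu:2 Ld:2 B:1 rd:4 wr:3>
#1 MEM src=r2,r3 dispatched  <A:1 Mu:2 Ld:1 B:1 rd:2 wr:3>
#2 ALU src=r3,r5 dispatched  <A:0 Mu:2 Ld:1 B:1 rd:0 wr:2>
#3 BR src=r4,r0 held:RD_PORT  <A:0 Mu:2 Ld:1 B:1 rd:0 wr:2>
#4 ALU src=r0,r1 held:FU  <A:0 Mu:2 Ld:1 B:1 rd:0 wr:2>

issued = [0, 1, 2]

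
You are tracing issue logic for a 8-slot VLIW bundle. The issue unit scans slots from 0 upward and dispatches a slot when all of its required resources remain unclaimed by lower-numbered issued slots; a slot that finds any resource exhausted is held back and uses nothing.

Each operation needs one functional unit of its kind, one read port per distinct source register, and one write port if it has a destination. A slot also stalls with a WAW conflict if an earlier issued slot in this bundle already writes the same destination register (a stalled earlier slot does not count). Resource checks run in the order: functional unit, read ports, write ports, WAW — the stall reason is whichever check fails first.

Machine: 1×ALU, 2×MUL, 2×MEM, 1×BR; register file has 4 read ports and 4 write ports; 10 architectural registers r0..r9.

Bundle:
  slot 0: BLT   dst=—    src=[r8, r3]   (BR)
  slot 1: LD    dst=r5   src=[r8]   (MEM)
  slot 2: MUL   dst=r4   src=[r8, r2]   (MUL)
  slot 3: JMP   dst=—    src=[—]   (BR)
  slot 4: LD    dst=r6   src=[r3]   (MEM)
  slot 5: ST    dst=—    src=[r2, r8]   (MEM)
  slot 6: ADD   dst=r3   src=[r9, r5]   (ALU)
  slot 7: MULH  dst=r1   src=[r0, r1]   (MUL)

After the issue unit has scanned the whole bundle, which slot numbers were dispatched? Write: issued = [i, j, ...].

issued = [0, 1, 4]

  0. BR ⇒ go  {1A/2Mu/2Ld/0B | 2r 4w}
  1. MEM→r5 ⇒ go  {1A/2Mu/1Ld/0B | 1r 3w}
  2. MUL→r4 ⇒ no(RD_PORT)  {1A/2Mu/1Ld/0B | 1r 3w}
  3. BR ⇒ no(FU)  {1A/2Mu/1Ld/0B | 1r 3w}
  4. MEM→r6 ⇒ go  {1A/2Mu/0Ld/0B | 0r 2w}
  5. MEM ⇒ no(FU)  {1A/2Mu/0Ld/0B | 0r 2w}
  6. ALU→r3 ⇒ no(RD_PORT)  {1A/2Mu/0Ld/0B | 0r 2w}
  7. MUL→r1 ⇒ no(RD_PORT)  {1A/2Mu/0Ld/0B | 0r 2w}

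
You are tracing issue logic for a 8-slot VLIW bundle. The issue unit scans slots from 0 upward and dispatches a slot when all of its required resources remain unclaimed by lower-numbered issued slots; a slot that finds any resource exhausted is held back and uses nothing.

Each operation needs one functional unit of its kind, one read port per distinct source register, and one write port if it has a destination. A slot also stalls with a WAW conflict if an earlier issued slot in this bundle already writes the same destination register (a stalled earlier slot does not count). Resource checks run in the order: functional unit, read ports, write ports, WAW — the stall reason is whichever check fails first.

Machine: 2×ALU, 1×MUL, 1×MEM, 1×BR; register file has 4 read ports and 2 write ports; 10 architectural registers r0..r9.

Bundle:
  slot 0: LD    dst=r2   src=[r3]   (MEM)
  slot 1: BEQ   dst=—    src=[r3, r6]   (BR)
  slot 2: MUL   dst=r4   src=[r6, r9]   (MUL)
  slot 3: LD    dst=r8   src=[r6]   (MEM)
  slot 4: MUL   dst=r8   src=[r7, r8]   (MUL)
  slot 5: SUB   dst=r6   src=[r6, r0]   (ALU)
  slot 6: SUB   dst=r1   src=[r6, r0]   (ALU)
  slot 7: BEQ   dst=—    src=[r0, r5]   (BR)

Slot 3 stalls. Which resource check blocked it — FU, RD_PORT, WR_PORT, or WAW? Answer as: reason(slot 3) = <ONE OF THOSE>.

reason(slot 3) = FU

(0) want 1×MEM +1rd +1wr — yes → AL2|MU1|ME0|BR1|rd3|wr1
(1) want 1×BR +2rd +0wr — yes → AL2|MU1|ME0|BR0|rd1|wr1
(2) want 1×MUL +2rd +1wr — RD_PORT → AL2|MU1|ME0|BR0|rd1|wr1
(3) want 1×MEM +1rd +1wr — FU → AL2|MU1|ME0|BR0|rd1|wr1
(4) want 1×MUL +2rd +1wr — RD_PORT → AL2|MU1|ME0|BR0|rd1|wr1
(5) want 1×ALU +2rd +1wr — RD_PORT → AL2|MU1|ME0|BR0|rd1|wr1
(6) want 1×ALU +2rd +1wr — RD_PORT → AL2|MU1|ME0|BR0|rd1|wr1
(7) want 1×BR +2rd +0wr — FU → AL2|MU1|ME0|BR0|rd1|wr1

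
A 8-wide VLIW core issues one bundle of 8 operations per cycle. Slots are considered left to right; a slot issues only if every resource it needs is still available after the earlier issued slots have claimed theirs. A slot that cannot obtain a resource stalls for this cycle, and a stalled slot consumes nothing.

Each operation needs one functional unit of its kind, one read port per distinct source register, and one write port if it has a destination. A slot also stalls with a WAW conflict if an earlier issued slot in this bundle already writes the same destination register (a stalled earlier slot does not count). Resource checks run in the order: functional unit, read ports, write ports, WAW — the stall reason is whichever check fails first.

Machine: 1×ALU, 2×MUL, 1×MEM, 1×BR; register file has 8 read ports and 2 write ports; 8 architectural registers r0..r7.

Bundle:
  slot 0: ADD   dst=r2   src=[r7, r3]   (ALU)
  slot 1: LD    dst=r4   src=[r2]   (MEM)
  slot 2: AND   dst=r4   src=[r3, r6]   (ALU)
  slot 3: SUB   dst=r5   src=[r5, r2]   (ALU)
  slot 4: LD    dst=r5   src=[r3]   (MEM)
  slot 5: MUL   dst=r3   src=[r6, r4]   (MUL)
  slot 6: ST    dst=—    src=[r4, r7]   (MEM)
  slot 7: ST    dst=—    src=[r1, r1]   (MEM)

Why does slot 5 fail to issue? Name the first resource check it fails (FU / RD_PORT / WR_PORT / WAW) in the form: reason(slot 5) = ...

reason(slot 5) = WR_PORT

slot 0 (ALU): ISSUE — free A0,Mu2,Ld1,B1 rp6 wp1
slot 1 (MEM): ISSUE — free A0,Mu2,Ld0,B1 rp5 wp0
slot 2 (ALU): stall FU — free A0,Mu2,Ld0,B1 rp5 wp0
slot 3 (ALU): stall FU — free A0,Mu2,Ld0,B1 rp5 wp0
slot 4 (MEM): stall FU — free A0,Mu2,Ld0,B1 rp5 wp0
slot 5 (MUL): stall WR_PORT — free A0,Mu2,Ld0,B1 rp5 wp0
slot 6 (MEM): stall FU — free A0,Mu2,Ld0,B1 rp5 wp0
slot 7 (MEM): stall FU — free A0,Mu2,Ld0,B1 rp5 wp0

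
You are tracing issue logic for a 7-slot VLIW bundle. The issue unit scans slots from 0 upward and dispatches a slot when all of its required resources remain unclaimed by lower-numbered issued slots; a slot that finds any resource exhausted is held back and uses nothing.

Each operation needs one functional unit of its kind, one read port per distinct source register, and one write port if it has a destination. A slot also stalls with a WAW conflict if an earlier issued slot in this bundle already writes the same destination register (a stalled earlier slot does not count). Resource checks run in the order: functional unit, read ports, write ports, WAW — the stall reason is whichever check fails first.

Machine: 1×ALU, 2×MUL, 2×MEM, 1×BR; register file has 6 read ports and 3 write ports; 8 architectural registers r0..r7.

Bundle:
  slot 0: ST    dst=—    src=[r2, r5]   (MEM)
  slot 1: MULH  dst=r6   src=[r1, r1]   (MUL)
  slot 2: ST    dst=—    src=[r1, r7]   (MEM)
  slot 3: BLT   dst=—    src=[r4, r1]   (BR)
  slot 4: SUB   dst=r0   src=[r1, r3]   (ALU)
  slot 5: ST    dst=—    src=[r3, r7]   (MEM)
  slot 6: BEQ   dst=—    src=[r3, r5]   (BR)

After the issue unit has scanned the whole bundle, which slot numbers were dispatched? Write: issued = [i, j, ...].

slot 0 (MEM): ISSUE — free A1,Mu2,Ld1,B1 rp4 wp3
slot 1 (MUL): ISSUE — free A1,Mu1,Ld1,B1 rp3 wp2
slot 2 (MEM): ISSUE — free A1,Mu1,Ld0,B1 rp1 wp2
slot 3 (BR): stall RD_PORT — free A1,Mu1,Ld0,B1 rp1 wp2
slot 4 (ALU): stall RD_PORT — free A1,Mu1,Ld0,B1 rp1 wp2
slot 5 (MEM): stall FU — free A1,Mu1,Ld0,B1 rp1 wp2
slot 6 (BR): stall RD_PORT — free A1,Mu1,Ld0,B1 rp1 wp2

issued = [0, 1, 2]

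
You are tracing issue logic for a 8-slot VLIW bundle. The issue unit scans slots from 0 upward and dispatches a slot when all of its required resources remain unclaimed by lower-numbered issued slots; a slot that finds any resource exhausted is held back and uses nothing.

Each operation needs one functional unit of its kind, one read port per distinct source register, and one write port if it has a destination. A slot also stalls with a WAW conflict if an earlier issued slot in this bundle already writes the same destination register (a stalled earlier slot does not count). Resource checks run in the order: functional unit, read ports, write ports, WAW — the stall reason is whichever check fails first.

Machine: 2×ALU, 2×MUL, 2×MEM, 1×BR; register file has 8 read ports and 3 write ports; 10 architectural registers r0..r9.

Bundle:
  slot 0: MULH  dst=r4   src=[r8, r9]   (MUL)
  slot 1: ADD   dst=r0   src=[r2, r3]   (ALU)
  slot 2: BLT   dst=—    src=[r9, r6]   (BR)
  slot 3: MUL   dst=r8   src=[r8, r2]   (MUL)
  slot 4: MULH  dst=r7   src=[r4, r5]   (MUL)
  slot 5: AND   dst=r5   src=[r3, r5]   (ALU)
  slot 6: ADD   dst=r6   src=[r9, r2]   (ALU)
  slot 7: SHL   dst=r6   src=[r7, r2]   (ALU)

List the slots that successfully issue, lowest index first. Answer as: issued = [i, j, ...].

issued = [0, 1, 2, 3]

#0 MUL src=r8,r9 dispatched  <A:2 Mu:1 Ld:2 B:1 rd:6 wr:2>
#1 ALU src=r2,r3 dispatched  <A:1 Mu:1 Ld:2 B:1 rd:4 wr:1>
#2 BR src=r9,r6 dispatched  <A:1 Mu:1 Ld:2 B:0 rd:2 wr:1>
#3 MUL src=r8,r2 dispatched  <A:1 Mu:0 Ld:2 B:0 rd:0 wr:0>
#4 MUL src=r4,r5 held:FU  <A:1 Mu:0 Ld:2 B:0 rd:0 wr:0>
#5 ALU src=r3,r5 held:RD_PORT  <A:1 Mu:0 Ld:2 B:0 rd:0 wr:0>
#6 ALU src=r9,r2 held:RD_PORT  <A:1 Mu:0 Ld:2 B:0 rd:0 wr:0>
#7 ALU src=r7,r2 held:RD_PORT  <A:1 Mu:0 Ld:2 B:0 rd:0 wr:0>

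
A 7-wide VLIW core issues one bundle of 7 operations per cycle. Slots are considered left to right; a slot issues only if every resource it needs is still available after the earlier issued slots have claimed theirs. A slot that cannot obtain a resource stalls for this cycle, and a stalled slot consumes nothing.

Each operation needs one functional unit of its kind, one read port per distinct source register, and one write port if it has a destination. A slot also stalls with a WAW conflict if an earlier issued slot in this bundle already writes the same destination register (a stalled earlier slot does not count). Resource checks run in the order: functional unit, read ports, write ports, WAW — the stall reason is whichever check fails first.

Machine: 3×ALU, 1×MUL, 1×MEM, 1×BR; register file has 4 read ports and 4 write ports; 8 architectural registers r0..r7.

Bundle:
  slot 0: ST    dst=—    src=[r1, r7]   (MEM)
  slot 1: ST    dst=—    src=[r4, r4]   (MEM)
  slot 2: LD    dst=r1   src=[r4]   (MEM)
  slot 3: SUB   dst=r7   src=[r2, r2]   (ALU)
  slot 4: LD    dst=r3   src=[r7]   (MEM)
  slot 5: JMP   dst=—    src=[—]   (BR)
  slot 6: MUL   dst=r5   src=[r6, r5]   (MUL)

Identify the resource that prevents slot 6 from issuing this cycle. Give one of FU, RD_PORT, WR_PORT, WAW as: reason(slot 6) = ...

reason(slot 6) = RD_PORT

  0. MEM ⇒ go  {3A/1Mu/0Ld/1B | 2r 4w}
  1. MEM ⇒ no(FU)  {3A/1Mu/0Ld/1B | 2r 4w}
  2. MEM→r1 ⇒ no(FU)  {3A/1Mu/0Ld/1B | 2r 4w}
  3. ALU→r7 ⇒ go  {2A/1Mu/0Ld/1B | 1r 3w}
  4. MEM→r3 ⇒ no(FU)  {2A/1Mu/0Ld/1B | 1r 3w}
  5. BR ⇒ go  {2A/1Mu/0Ld/0B | 1r 3w}
  6. MUL→r5 ⇒ no(RD_PORT)  {2A/1Mu/0Ld/0B | 1r 3w}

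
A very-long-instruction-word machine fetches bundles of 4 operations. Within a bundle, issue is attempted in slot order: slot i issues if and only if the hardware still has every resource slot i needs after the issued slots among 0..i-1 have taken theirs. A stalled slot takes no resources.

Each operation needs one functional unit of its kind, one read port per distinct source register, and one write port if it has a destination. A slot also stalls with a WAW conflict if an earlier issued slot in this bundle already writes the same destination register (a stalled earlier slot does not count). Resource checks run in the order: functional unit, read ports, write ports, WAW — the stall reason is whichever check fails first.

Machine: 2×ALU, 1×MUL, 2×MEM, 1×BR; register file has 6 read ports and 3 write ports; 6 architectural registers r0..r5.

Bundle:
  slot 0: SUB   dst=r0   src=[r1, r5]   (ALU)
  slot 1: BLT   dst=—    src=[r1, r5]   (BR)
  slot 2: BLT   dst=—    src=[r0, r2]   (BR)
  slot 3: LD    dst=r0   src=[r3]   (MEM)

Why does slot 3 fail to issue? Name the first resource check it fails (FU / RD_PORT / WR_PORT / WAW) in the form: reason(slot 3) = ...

reason(slot 3) = WAW

slot 0 (ALU): ISSUE — free A1,Mu1,Ld2,B1 rp4 wp2
slot 1 (BR): ISSUE — free A1,Mu1,Ld2,B0 rp2 wp2
slot 2 (BR): stall FU — free A1,Mu1,Ld2,B0 rp2 wp2
slot 3 (MEM): stall WAW — free A1,Mu1,Ld2,B0 rp2 wp2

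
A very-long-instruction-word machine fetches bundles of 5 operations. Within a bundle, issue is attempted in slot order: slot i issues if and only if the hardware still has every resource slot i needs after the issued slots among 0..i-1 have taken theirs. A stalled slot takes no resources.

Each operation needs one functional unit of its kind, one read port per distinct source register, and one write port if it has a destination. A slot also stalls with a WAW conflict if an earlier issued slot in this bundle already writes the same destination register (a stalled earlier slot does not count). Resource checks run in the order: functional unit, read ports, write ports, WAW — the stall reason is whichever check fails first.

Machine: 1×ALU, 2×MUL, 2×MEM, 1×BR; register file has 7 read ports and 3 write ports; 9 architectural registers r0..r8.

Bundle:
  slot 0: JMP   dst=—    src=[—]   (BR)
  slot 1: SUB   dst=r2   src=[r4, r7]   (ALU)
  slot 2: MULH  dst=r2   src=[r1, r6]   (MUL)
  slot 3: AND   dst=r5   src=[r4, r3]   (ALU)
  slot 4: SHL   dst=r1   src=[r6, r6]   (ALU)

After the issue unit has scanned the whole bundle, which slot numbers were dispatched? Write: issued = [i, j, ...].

issued = [0, 1]

#0 BR src=- dispatched  <A:1 Mu:2 Ld:2 B:0 rd:7 wr:3>
#1 ALU src=r4,r7 dispatched  <A:0 Mu:2 Ld:2 B:0 rd:5 wr:2>
#2 MUL src=r1,r6 held:WAW  <A:0 Mu:2 Ld:2 B:0 rd:5 wr:2>
#3 ALU src=r4,r3 held:FU  <A:0 Mu:2 Ld:2 B:0 rd:5 wr:2>
#4 ALU src=r6,r6 held:FU  <A:0 Mu:2 Ld:2 B:0 rd:5 wr:2>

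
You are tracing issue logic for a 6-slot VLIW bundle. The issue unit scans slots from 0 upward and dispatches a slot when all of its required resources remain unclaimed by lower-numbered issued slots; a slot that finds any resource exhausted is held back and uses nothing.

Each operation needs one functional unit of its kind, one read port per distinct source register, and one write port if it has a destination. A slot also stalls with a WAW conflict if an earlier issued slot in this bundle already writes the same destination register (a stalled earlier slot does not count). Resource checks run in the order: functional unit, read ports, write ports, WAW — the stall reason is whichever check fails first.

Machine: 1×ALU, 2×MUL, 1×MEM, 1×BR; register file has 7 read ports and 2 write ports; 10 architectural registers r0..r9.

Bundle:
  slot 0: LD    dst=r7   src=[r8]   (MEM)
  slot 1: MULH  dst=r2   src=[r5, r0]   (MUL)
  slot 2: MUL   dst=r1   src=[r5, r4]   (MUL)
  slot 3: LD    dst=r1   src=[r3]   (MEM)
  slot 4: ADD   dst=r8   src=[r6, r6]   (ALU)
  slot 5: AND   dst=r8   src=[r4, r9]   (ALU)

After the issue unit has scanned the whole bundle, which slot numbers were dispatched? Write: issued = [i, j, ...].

[0] MEM needs rd=1 wr=1: ok; after: ALU=1 MUL=2 MEM=0 BR=1, R=6, W=1
[1] MUL needs rd=2 wr=1: ok; after: ALU=1 MUL=1 MEM=0 BR=1, R=4, W=0
[2] MUL needs rd=2 wr=1: WR_PORT; after: ALU=1 MUL=1 MEM=0 BR=1, R=4, W=0
[3] MEM needs rd=1 wr=1: FU; after: ALU=1 MUL=1 MEM=0 BR=1, R=4, W=0
[4] ALU needs rd=1 wr=1: WR_PORT; after: ALU=1 MUL=1 MEM=0 BR=1, R=4, W=0
[5] ALU needs rd=2 wr=1: WR_PORT; after: ALU=1 MUL=1 MEM=0 BR=1, R=4, W=0

issued = [0, 1]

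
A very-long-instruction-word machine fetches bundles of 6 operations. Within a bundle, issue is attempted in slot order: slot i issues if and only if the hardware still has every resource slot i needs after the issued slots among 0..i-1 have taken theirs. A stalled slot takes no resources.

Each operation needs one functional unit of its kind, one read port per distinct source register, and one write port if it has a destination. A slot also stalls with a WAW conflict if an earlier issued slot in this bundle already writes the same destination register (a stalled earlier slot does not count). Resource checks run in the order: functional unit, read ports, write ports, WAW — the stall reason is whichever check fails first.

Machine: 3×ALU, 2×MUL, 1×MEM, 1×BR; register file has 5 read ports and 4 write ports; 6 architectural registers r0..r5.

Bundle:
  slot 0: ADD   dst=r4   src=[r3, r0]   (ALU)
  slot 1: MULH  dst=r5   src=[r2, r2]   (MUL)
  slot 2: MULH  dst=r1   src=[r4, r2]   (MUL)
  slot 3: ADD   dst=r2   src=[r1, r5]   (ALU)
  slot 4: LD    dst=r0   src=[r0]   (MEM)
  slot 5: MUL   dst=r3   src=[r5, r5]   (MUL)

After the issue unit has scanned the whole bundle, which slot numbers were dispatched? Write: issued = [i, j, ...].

(0) want 1×ALU +2rd +1wr — yes → AL2|MU2|ME1|BR1|rd3|wr3
(1) want 1×MUL +1rd +1wr — yes → AL2|MU1|ME1|BR1|rd2|wr2
(2) want 1×MUL +2rd +1wr — yes → AL2|MU0|ME1|BR1|rd0|wr1
(3) want 1×ALU +2rd +1wr — RD_PORT → AL2|MU0|ME1|BR1|rd0|wr1
(4) want 1×MEM +1rd +1wr — RD_PORT → AL2|MU0|ME1|BR1|rd0|wr1
(5) want 1×MUL +1rd +1wr — FU → AL2|MU0|ME1|BR1|rd0|wr1

issued = [0, 1, 2]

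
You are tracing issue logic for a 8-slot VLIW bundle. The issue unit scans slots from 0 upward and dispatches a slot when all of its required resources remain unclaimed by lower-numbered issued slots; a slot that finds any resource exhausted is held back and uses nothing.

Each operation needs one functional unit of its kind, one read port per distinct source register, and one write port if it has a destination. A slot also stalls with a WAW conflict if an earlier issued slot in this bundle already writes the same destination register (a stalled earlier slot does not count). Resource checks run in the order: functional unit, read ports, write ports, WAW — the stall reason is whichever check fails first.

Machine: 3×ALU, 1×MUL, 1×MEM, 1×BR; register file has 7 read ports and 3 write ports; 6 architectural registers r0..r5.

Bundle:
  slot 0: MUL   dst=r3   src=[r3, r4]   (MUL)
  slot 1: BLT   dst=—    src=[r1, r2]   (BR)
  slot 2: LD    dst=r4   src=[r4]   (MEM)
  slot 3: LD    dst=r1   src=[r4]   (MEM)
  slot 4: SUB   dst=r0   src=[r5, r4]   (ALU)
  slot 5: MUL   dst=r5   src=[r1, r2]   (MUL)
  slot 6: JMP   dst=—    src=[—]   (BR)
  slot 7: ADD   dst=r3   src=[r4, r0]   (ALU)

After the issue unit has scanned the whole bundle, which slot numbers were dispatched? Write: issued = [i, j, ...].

issued = [0, 1, 2, 4]

slot 0 (MUL): ISSUE — free A3,Mu0,Ld1,B1 rp5 wp2
slot 1 (BR): ISSUE — free A3,Mu0,Ld1,B0 rp3 wp2
slot 2 (MEM): ISSUE — free A3,Mu0,Ld0,B0 rp2 wp1
slot 3 (MEM): stall FU — free A3,Mu0,Ld0,B0 rp2 wp1
slot 4 (ALU): ISSUE — free A2,Mu0,Ld0,B0 rp0 wp0
slot 5 (MUL): stall FU — free A2,Mu0,Ld0,B0 rp0 wp0
slot 6 (BR): stall FU — free A2,Mu0,Ld0,B0 rp0 wp0
slot 7 (ALU): stall RD_PORT — free A2,Mu0,Ld0,B0 rp0 wp0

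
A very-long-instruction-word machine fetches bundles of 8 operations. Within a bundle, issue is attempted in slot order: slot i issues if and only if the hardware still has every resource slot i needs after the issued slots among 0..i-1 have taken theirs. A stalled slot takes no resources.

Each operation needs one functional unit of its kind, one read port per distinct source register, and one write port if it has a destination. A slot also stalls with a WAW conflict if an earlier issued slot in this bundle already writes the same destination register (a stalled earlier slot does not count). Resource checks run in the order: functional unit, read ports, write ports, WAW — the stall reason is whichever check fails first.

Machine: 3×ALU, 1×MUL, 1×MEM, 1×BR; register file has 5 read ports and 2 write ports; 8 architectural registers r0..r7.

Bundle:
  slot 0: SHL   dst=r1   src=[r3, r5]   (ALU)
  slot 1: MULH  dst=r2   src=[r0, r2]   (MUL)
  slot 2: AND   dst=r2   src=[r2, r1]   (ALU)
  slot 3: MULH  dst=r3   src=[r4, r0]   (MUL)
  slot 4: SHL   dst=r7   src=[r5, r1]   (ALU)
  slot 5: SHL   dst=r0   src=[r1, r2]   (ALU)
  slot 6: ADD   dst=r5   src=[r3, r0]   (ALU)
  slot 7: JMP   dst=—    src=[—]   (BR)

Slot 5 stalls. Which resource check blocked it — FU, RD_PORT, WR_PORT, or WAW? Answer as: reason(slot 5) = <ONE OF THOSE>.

  0. ALU→r1 ⇒ go  {2A/1Mu/1Ld/1B | 3r 1w}
  1. MUL→r2 ⇒ go  {2A/0Mu/1Ld/1B | 1r 0w}
  2. ALU→r2 ⇒ no(RD_PORT)  {2A/0Mu/1Ld/1B | 1r 0w}
  3. MUL→r3 ⇒ no(FU)  {2A/0Mu/1Ld/1B | 1r 0w}
  4. ALU→r7 ⇒ no(RD_PORT)  {2A/0Mu/1Ld/1B | 1r 0w}
  5. ALU→r0 ⇒ no(RD_PORT)  {2A/0Mu/1Ld/1B | 1r 0w}
  6. ALU→r5 ⇒ no(RD_PORT)  {2A/0Mu/1Ld/1B | 1r 0w}
  7. BR ⇒ go  {2A/0Mu/1Ld/0B | 1r 0w}

reason(slot 5) = RD_PORT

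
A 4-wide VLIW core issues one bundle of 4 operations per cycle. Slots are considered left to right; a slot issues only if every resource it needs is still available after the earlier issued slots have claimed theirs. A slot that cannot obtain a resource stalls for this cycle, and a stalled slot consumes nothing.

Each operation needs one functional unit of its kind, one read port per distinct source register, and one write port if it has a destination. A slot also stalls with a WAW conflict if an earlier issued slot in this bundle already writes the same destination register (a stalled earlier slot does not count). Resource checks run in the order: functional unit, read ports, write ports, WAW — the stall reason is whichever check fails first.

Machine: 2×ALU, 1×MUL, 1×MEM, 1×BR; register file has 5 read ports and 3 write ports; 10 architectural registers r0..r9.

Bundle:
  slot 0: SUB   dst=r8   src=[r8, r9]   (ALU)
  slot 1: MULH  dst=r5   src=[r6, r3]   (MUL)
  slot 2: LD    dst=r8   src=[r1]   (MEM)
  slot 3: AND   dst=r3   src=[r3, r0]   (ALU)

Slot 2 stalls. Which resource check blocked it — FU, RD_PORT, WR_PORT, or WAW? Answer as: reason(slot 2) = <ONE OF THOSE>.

slot 0 (ALU): ISSUE — free A1,Mu1,Ld1,B1 rp3 wp2
slot 1 (MUL): ISSUE — free A1,Mu0,Ld1,B1 rp1 wp1
slot 2 (MEM): stall WAW — free A1,Mu0,Ld1,B1 rp1 wp1
slot 3 (ALU): stall RD_PORT — free A1,Mu0,Ld1,B1 rp1 wp1

reason(slot 2) = WAW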